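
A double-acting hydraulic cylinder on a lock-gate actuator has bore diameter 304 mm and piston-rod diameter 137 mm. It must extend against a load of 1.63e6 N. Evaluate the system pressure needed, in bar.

P ≈ 225 bar

Cap-side area A_cap = π/4 × (304 mm)² = 72580 mm^2
P = F / A = 1.63e6 N / A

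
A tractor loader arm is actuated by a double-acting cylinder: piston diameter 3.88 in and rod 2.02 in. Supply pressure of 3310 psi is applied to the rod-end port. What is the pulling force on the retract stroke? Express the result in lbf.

Rod-side annular area A_ann = π/4 × (3.88² − 2.02²) = 8.619 in^2
On retraction the pressure acts on the annular area (bore minus rod).
F = P × A_ann

F ≈ 28500 lbf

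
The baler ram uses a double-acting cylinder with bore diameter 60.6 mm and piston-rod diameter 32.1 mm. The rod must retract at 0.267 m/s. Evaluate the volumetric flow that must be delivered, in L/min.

Q ≈ 33.2 L/min

Rod-side annular area A_ann = π/4 × (60.6² − 32.1²) = 2075 mm^2
Q = A × v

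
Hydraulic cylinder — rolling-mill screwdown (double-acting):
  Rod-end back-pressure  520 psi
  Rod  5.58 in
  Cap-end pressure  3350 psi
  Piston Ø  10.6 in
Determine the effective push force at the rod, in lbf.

F ≈ 2.62e5 lbf

Cap-side area A_cap = π/4 × (10.6 in)² = 88.25 in^2
Rod-side annular area A_ann = π/4 × (10.6² − 5.58²) = 63.79 in^2
Net thrust = P_cap·A_cap − P_rod·A_ann = 2.956e5 lbf − 33170 lbf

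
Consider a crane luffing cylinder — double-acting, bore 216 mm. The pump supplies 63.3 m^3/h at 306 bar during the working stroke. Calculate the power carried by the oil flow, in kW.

Hydraulic power = P × Q

W ≈ 538 kW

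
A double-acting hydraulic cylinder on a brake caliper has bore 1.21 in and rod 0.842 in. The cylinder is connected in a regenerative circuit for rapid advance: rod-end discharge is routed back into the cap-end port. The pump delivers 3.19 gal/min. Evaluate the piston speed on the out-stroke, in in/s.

v ≈ 22.1 in/s

In regeneration the rod-end outflow joins the pump flow into the cap end, so the net volume the pump must supply per unit advance equals the rod cross-section area.
Rod cross-section A_rod = π/4 × (0.842 in)² = 0.5568 in^2
v = Q_pump / A_rod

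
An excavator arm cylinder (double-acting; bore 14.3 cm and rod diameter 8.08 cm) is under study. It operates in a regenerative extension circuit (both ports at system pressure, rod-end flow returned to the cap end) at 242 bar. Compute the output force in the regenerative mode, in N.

F ≈ 1.24e5 N

With equal pressure on both faces, forces on the annular region cancel; the net push is pressure × rod cross-section.
Rod cross-section A_rod = π/4 × (8.08 cm)² = 51.28 cm^2
F = P × A_rod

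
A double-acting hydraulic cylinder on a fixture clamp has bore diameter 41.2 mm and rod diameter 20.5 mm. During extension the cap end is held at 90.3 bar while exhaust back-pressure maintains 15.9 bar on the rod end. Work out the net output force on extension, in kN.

F ≈ 10.4 kN

Cap-side area A_cap = π/4 × (41.2 mm)² = 1333 mm^2
Rod-side annular area A_ann = π/4 × (41.2² − 20.5²) = 1003 mm^2
Net thrust = P_cap·A_cap − P_rod·A_ann = 12.04 kN − 1.595 kN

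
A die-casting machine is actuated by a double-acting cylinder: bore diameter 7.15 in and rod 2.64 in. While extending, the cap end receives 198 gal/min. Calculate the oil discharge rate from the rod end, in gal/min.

Cap-side area A_cap = π/4 × (7.15 in)² = 40.15 in^2
Rod-side annular area A_ann = π/4 × (7.15² − 2.64²) = 34.68 in^2
Piston speed v = Q_in/A_cap; rod-end outflow Q_out = v × A_ann = Q_in × A_ann/A_cap.

Q_out ≈ 171 gal/min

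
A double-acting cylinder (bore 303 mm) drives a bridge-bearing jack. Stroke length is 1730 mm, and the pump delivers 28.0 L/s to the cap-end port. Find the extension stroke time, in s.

t ≈ 4.46 s

Cap-side area A_cap = π/4 × (303 mm)² = 72110 mm^2
Swept volume V = A × L; t = V / Q = A·L / Q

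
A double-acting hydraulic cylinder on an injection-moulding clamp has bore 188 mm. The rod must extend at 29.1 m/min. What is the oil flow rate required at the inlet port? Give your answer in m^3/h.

Q ≈ 48.5 m^3/h

Cap-side area A_cap = π/4 × (188 mm)² = 27760 mm^2
Q = A × v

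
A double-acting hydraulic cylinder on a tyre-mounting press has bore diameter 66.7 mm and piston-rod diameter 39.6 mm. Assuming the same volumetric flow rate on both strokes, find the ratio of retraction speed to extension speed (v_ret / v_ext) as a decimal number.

v_ret/v_ext ≈ 1.54

Cap-side area A_cap = π/4 × (66.7 mm)² = 3494 mm^2
Rod-side annular area A_ann = π/4 × (66.7² − 39.6²) = 2263 mm^2
For equal Q, v ∝ 1/A, so v_ret/v_ext = A_cap/A_ann.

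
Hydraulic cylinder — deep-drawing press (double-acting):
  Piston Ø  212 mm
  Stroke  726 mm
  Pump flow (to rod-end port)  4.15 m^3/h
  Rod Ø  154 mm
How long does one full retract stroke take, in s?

Rod-side annular area A_ann = π/4 × (212² − 154²) = 16670 mm^2
Swept volume V = A × L; t = V / Q = A·L / Q

t ≈ 10.5 s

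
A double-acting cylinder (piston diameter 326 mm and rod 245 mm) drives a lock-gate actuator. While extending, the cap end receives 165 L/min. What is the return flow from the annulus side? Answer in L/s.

Q_out ≈ 1.20 L/s

Cap-side area A_cap = π/4 × (326 mm)² = 83470 mm^2
Rod-side annular area A_ann = π/4 × (326² − 245²) = 36330 mm^2
Piston speed v = Q_in/A_cap; rod-end outflow Q_out = v × A_ann = Q_in × A_ann/A_cap.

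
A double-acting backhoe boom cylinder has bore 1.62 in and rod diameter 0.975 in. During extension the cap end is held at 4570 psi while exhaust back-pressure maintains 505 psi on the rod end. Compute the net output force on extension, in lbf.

Cap-side area A_cap = π/4 × (1.62 in)² = 2.061 in^2
Rod-side annular area A_ann = π/4 × (1.62² − 0.975²) = 1.315 in^2
Net thrust = P_cap·A_cap − P_rod·A_ann = 9420 lbf − 663.9 lbf

F ≈ 8760 lbf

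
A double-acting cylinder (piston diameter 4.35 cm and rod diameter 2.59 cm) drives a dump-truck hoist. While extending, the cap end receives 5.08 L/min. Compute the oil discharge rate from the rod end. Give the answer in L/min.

Cap-side area A_cap = π/4 × (4.35 cm)² = 14.86 cm^2
Rod-side annular area A_ann = π/4 × (4.35² − 2.59²) = 9.593 cm^2
Piston speed v = Q_in/A_cap; rod-end outflow Q_out = v × A_ann = Q_in × A_ann/A_cap.

Q_out ≈ 3.28 L/min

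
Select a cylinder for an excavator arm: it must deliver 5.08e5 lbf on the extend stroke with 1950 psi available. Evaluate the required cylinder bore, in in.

D ≈ 18.2 in

Extension force acts on the full piston face: F = P × (π/4)D².
D = √(4F / (πP)) = √(4 × 5.08e5 lbf / (π × 1950 psi))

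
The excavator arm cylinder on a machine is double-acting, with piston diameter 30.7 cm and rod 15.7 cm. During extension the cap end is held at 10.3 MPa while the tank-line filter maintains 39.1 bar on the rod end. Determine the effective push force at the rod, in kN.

Cap-side area A_cap = π/4 × (30.7 cm)² = 740.2 cm^2
Rod-side annular area A_ann = π/4 × (30.7² − 15.7²) = 546.6 cm^2
Net thrust = P_cap·A_cap − P_rod·A_ann = 762.4 kN − 213.7 kN

F ≈ 549 kN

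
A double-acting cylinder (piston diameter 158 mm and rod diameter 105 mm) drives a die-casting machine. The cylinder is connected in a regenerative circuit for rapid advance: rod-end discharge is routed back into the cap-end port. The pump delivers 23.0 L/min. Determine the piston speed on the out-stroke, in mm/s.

In regeneration the rod-end outflow joins the pump flow into the cap end, so the net volume the pump must supply per unit advance equals the rod cross-section area.
Rod cross-section A_rod = π/4 × (105 mm)² = 8659 mm^2
v = Q_pump / A_rod

v ≈ 44.3 mm/s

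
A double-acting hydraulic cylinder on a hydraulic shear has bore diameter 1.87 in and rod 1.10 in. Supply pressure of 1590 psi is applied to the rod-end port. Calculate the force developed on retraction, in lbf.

F ≈ 2860 lbf

Rod-side annular area A_ann = π/4 × (1.87² − 1.10²) = 1.796 in^2
On retraction the pressure acts on the annular area (bore minus rod).
F = P × A_ann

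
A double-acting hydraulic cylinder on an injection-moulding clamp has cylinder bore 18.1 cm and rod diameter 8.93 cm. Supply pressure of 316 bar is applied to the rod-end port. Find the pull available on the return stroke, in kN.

F ≈ 615 kN

Rod-side annular area A_ann = π/4 × (18.1² − 8.93²) = 194.7 cm^2
On retraction the pressure acts on the annular area (bore minus rod).
F = P × A_ann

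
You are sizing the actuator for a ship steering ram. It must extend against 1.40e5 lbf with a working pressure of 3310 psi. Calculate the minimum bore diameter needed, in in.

D ≈ 7.34 in

Extension force acts on the full piston face: F = P × (π/4)D².
D = √(4F / (πP)) = √(4 × 1.40e5 lbf / (π × 3310 psi))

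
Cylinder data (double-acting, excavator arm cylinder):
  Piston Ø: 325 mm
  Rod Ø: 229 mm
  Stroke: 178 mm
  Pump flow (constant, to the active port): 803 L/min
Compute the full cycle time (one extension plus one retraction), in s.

t ≈ 1.66 s

Cap-side area A_cap = π/4 × (325 mm)² = 82960 mm^2
Rod-side annular area A_ann = π/4 × (325² − 229²) = 41770 mm^2
t_ext = A_cap·L/Q = 1.103 s
t_ret = A_ann·L/Q = 0.5556 s
t_cycle = t_ext + t_ret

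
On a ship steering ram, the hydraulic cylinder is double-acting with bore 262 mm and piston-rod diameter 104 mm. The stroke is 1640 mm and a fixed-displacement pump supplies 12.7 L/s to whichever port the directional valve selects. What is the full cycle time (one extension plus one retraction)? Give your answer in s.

Cap-side area A_cap = π/4 × (262 mm)² = 53910 mm^2
Rod-side annular area A_ann = π/4 × (262² − 104²) = 45420 mm^2
t_ext = A_cap·L/Q = 6.962 s
t_ret = A_ann·L/Q = 5.865 s
t_cycle = t_ext + t_ret

t ≈ 12.8 s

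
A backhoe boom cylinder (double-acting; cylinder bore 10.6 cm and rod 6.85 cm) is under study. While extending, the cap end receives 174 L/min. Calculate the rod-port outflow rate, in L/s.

Cap-side area A_cap = π/4 × (10.6 cm)² = 88.25 cm^2
Rod-side annular area A_ann = π/4 × (10.6² − 6.85²) = 51.39 cm^2
Piston speed v = Q_in/A_cap; rod-end outflow Q_out = v × A_ann = Q_in × A_ann/A_cap.

Q_out ≈ 1.69 L/s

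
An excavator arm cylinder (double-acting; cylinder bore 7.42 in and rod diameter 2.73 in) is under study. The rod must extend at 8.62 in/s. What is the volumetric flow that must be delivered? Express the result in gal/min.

Cap-side area A_cap = π/4 × (7.42 in)² = 43.24 in^2
Q = A × v

Q ≈ 96.8 gal/min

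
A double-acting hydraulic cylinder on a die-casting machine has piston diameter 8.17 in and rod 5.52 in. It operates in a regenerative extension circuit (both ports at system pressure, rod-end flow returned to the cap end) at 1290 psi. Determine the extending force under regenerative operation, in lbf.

F ≈ 30900 lbf

With equal pressure on both faces, forces on the annular region cancel; the net push is pressure × rod cross-section.
Rod cross-section A_rod = π/4 × (5.52 in)² = 23.93 in^2
F = P × A_rod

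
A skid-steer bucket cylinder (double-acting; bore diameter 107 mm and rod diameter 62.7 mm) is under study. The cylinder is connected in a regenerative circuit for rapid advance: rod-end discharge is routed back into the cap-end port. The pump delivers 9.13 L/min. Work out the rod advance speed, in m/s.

v ≈ 0.0493 m/s

In regeneration the rod-end outflow joins the pump flow into the cap end, so the net volume the pump must supply per unit advance equals the rod cross-section area.
Rod cross-section A_rod = π/4 × (62.7 mm)² = 3088 mm^2
v = Q_pump / A_rod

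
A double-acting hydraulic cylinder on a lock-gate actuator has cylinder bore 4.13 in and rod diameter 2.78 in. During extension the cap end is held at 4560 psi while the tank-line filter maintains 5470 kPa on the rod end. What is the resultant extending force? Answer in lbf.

F ≈ 55300 lbf

Cap-side area A_cap = π/4 × (4.13 in)² = 13.40 in^2
Rod-side annular area A_ann = π/4 × (4.13² − 2.78²) = 7.327 in^2
Net thrust = P_cap·A_cap − P_rod·A_ann = 61090 lbf − 5813 lbf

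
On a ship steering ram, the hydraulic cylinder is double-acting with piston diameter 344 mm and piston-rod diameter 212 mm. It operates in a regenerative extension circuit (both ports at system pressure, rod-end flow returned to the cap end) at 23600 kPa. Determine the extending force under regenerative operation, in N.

With equal pressure on both faces, forces on the annular region cancel; the net push is pressure × rod cross-section.
Rod cross-section A_rod = π/4 × (212 mm)² = 35300 mm^2
F = P × A_rod

F ≈ 8.33e5 N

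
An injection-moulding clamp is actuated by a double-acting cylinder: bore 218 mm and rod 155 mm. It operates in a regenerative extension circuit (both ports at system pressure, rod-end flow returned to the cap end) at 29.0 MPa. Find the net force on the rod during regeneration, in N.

With equal pressure on both faces, forces on the annular region cancel; the net push is pressure × rod cross-section.
Rod cross-section A_rod = π/4 × (155 mm)² = 18870 mm^2
F = P × A_rod

F ≈ 5.47e5 N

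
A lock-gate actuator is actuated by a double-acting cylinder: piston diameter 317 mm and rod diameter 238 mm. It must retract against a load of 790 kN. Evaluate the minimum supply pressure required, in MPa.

P ≈ 22.9 MPa

Rod-side annular area A_ann = π/4 × (317² − 238²) = 34440 mm^2
Retraction: pressure acts on the annular area.
P = F / A = 790 kN / A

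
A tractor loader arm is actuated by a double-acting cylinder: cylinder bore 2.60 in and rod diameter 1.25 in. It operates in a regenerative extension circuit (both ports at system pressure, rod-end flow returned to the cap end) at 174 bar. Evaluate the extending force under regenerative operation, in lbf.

F ≈ 3100 lbf

With equal pressure on both faces, forces on the annular region cancel; the net push is pressure × rod cross-section.
Rod cross-section A_rod = π/4 × (1.25 in)² = 1.227 in^2
F = P × A_rod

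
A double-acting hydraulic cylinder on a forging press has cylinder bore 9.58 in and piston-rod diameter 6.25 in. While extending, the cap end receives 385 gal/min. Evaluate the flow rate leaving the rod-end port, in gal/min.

Cap-side area A_cap = π/4 × (9.58 in)² = 72.08 in^2
Rod-side annular area A_ann = π/4 × (9.58² − 6.25²) = 41.40 in^2
Piston speed v = Q_in/A_cap; rod-end outflow Q_out = v × A_ann = Q_in × A_ann/A_cap.

Q_out ≈ 221 gal/min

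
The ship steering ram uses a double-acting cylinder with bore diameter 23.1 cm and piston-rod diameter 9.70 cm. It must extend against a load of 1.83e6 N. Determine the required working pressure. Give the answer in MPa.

Cap-side area A_cap = π/4 × (23.1 cm)² = 419.1 cm^2
P = F / A = 1.83e6 N / A

P ≈ 43.7 MPa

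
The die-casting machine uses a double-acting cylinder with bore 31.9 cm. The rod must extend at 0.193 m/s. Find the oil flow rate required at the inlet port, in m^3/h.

Q ≈ 55.5 m^3/h

Cap-side area A_cap = π/4 × (31.9 cm)² = 799.2 cm^2
Q = A × v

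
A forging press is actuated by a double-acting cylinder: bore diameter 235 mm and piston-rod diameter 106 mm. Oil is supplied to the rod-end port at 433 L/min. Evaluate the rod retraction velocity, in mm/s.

v ≈ 209 mm/s

Rod-side annular area A_ann = π/4 × (235² − 106²) = 34550 mm^2
Flow into the rod-end port fills the annular volume.
v = Q / A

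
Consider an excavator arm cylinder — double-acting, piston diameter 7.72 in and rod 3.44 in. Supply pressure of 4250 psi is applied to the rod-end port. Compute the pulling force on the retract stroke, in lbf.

Rod-side annular area A_ann = π/4 × (7.72² − 3.44²) = 37.51 in^2
On retraction the pressure acts on the annular area (bore minus rod).
F = P × A_ann

F ≈ 1.59e5 lbf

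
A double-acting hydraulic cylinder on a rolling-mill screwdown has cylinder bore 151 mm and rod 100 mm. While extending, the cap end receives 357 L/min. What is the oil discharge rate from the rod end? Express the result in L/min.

Q_out ≈ 200 L/min

Cap-side area A_cap = π/4 × (151 mm)² = 17910 mm^2
Rod-side annular area A_ann = π/4 × (151² − 100²) = 10050 mm^2
Piston speed v = Q_in/A_cap; rod-end outflow Q_out = v × A_ann = Q_in × A_ann/A_cap.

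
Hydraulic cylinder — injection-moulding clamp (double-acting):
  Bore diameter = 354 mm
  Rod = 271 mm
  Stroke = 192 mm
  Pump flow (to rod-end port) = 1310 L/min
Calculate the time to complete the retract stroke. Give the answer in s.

Rod-side annular area A_ann = π/4 × (354² − 271²) = 40740 mm^2
Swept volume V = A × L; t = V / Q = A·L / Q

t ≈ 0.358 s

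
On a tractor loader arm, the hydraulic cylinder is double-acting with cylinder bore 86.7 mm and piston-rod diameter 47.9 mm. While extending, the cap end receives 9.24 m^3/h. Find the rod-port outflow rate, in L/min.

Q_out ≈ 107 L/min

Cap-side area A_cap = π/4 × (86.7 mm)² = 5904 mm^2
Rod-side annular area A_ann = π/4 × (86.7² − 47.9²) = 4102 mm^2
Piston speed v = Q_in/A_cap; rod-end outflow Q_out = v × A_ann = Q_in × A_ann/A_cap.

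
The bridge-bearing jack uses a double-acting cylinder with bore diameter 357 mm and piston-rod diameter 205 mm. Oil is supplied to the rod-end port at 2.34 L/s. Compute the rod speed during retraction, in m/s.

v ≈ 0.0349 m/s

Rod-side annular area A_ann = π/4 × (357² − 205²) = 67090 mm^2
Flow into the rod-end port fills the annular volume.
v = Q / A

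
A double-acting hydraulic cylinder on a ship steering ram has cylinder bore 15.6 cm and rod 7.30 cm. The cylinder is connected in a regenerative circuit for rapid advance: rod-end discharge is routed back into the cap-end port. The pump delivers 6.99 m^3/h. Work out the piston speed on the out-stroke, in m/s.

In regeneration the rod-end outflow joins the pump flow into the cap end, so the net volume the pump must supply per unit advance equals the rod cross-section area.
Rod cross-section A_rod = π/4 × (7.30 cm)² = 41.85 cm^2
v = Q_pump / A_rod

v ≈ 0.464 m/s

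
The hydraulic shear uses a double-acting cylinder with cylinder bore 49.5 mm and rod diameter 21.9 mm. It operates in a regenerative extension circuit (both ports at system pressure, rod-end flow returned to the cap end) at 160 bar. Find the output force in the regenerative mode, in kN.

With equal pressure on both faces, forces on the annular region cancel; the net push is pressure × rod cross-section.
Rod cross-section A_rod = π/4 × (21.9 mm)² = 376.7 mm^2
F = P × A_rod

F ≈ 6.03 kN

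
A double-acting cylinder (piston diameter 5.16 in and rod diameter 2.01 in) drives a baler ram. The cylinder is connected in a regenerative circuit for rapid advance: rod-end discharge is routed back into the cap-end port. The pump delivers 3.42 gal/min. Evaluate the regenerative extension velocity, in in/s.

v ≈ 4.15 in/s

In regeneration the rod-end outflow joins the pump flow into the cap end, so the net volume the pump must supply per unit advance equals the rod cross-section area.
Rod cross-section A_rod = π/4 × (2.01 in)² = 3.173 in^2
v = Q_pump / A_rod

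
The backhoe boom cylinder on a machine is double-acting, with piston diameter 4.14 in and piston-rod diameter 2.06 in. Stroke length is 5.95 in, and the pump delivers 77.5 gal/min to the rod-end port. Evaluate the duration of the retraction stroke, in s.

t ≈ 0.202 s

Rod-side annular area A_ann = π/4 × (4.14² − 2.06²) = 10.13 in^2
Swept volume V = A × L; t = V / Q = A·L / Q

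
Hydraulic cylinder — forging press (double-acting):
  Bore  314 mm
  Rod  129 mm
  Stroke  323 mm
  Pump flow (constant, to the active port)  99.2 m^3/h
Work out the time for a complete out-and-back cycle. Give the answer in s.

t ≈ 1.66 s

Cap-side area A_cap = π/4 × (314 mm)² = 77440 mm^2
Rod-side annular area A_ann = π/4 × (314² − 129²) = 64370 mm^2
t_ext = A_cap·L/Q = 0.9077 s
t_ret = A_ann·L/Q = 0.7545 s
t_cycle = t_ext + t_ret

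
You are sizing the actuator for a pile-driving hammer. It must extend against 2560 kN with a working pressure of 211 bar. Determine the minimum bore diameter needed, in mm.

D ≈ 393 mm

Extension force acts on the full piston face: F = P × (π/4)D².
D = √(4F / (πP)) = √(4 × 2560 kN / (π × 211 bar))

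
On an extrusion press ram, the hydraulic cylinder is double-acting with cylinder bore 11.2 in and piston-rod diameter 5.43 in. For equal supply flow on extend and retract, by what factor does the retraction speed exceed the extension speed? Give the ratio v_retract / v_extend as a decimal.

Cap-side area A_cap = π/4 × (11.2 in)² = 98.52 in^2
Rod-side annular area A_ann = π/4 × (11.2² − 5.43²) = 75.36 in^2
For equal Q, v ∝ 1/A, so v_ret/v_ext = A_cap/A_ann.

v_ret/v_ext ≈ 1.31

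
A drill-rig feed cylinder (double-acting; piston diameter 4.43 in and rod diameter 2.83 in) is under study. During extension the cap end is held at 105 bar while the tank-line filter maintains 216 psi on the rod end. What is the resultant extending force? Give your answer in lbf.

Cap-side area A_cap = π/4 × (4.43 in)² = 15.41 in^2
Rod-side annular area A_ann = π/4 × (4.43² − 2.83²) = 9.123 in^2
Net thrust = P_cap·A_cap − P_rod·A_ann = 23470 lbf − 1971 lbf

F ≈ 21500 lbf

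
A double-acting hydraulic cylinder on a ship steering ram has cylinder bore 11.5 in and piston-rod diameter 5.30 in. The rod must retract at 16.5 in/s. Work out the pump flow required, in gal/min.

Rod-side annular area A_ann = π/4 × (11.5² − 5.30²) = 81.81 in^2
Q = A × v

Q ≈ 351 gal/min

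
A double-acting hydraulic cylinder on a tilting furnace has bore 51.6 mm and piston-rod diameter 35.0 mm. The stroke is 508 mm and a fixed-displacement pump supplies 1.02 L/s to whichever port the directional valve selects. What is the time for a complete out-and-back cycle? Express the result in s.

t ≈ 1.60 s

Cap-side area A_cap = π/4 × (51.6 mm)² = 2091 mm^2
Rod-side annular area A_ann = π/4 × (51.6² − 35.0²) = 1129 mm^2
t_ext = A_cap·L/Q = 1.041 s
t_ret = A_ann·L/Q = 0.5623 s
t_cycle = t_ext + t_ret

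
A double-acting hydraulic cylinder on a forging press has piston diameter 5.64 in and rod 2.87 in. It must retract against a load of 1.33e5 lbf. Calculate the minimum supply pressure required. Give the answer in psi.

P ≈ 7180 psi

Rod-side annular area A_ann = π/4 × (5.64² − 2.87²) = 18.51 in^2
Retraction: pressure acts on the annular area.
P = F / A = 1.33e5 lbf / A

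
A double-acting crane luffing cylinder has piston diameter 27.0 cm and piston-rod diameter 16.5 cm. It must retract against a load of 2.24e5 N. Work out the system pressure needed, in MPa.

P ≈ 6.24 MPa

Rod-side annular area A_ann = π/4 × (27.0² − 16.5²) = 358.7 cm^2
Retraction: pressure acts on the annular area.
P = F / A = 2.24e5 N / A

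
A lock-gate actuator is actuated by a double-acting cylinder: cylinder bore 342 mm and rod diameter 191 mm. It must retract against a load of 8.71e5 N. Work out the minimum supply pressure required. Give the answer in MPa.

P ≈ 13.8 MPa

Rod-side annular area A_ann = π/4 × (342² − 191²) = 63210 mm^2
Retraction: pressure acts on the annular area.
P = F / A = 8.71e5 N / A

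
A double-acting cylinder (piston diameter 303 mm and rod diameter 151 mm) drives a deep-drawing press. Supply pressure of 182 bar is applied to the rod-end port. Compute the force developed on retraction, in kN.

F ≈ 986 kN

Rod-side annular area A_ann = π/4 × (303² − 151²) = 54200 mm^2
On retraction the pressure acts on the annular area (bore minus rod).
F = P × A_ann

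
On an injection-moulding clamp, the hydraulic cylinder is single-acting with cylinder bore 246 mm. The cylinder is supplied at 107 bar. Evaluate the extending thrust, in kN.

Cap-side area A_cap = π/4 × (246 mm)² = 47530 mm^2
F = P × A_cap = 107 bar × A_cap

F ≈ 509 kN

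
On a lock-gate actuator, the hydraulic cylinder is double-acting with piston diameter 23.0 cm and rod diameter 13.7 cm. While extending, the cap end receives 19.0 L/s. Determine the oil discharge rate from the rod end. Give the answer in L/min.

Cap-side area A_cap = π/4 × (23.0 cm)² = 415.5 cm^2
Rod-side annular area A_ann = π/4 × (23.0² − 13.7²) = 268.1 cm^2
Piston speed v = Q_in/A_cap; rod-end outflow Q_out = v × A_ann = Q_in × A_ann/A_cap.

Q_out ≈ 736 L/min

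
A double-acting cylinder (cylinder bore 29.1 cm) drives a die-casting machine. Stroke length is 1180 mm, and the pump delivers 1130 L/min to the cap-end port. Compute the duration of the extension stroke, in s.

t ≈ 4.17 s

Cap-side area A_cap = π/4 × (29.1 cm)² = 665.1 cm^2
Swept volume V = A × L; t = V / Q = A·L / Q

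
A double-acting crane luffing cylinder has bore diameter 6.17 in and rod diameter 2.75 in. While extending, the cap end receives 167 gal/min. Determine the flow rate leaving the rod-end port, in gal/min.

Cap-side area A_cap = π/4 × (6.17 in)² = 29.90 in^2
Rod-side annular area A_ann = π/4 × (6.17² − 2.75²) = 23.96 in^2
Piston speed v = Q_in/A_cap; rod-end outflow Q_out = v × A_ann = Q_in × A_ann/A_cap.

Q_out ≈ 134 gal/min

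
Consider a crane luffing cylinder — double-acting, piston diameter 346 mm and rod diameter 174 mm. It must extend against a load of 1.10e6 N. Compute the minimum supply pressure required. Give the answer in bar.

Cap-side area A_cap = π/4 × (346 mm)² = 94020 mm^2
P = F / A = 1.10e6 N / A

P ≈ 117 bar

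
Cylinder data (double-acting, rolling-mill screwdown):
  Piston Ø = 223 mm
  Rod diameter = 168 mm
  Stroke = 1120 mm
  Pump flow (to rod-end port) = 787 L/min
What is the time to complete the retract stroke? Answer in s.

Rod-side annular area A_ann = π/4 × (223² − 168²) = 16890 mm^2
Swept volume V = A × L; t = V / Q = A·L / Q

t ≈ 1.44 s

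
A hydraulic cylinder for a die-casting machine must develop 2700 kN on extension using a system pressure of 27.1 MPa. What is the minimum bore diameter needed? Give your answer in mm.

Extension force acts on the full piston face: F = P × (π/4)D².
D = √(4F / (πP)) = √(4 × 2700 kN / (π × 27.1 MPa))

D ≈ 356 mm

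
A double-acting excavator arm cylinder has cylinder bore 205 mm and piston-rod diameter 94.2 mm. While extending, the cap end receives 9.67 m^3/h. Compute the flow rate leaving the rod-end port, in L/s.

Cap-side area A_cap = π/4 × (205 mm)² = 33010 mm^2
Rod-side annular area A_ann = π/4 × (205² − 94.2²) = 26040 mm^2
Piston speed v = Q_in/A_cap; rod-end outflow Q_out = v × A_ann = Q_in × A_ann/A_cap.

Q_out ≈ 2.12 L/s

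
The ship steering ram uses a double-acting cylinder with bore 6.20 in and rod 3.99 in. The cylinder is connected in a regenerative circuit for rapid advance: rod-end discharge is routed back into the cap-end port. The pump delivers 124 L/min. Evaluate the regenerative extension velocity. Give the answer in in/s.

In regeneration the rod-end outflow joins the pump flow into the cap end, so the net volume the pump must supply per unit advance equals the rod cross-section area.
Rod cross-section A_rod = π/4 × (3.99 in)² = 12.50 in^2
v = Q_pump / A_rod

v ≈ 10.1 in/s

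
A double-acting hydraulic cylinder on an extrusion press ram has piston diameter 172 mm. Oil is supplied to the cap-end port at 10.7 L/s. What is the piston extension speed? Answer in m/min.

Cap-side area A_cap = π/4 × (172 mm)² = 23240 mm^2
v = Q / A

v ≈ 27.6 m/min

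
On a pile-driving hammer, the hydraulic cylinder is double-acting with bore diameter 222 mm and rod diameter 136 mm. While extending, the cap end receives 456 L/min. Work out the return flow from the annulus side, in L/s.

Q_out ≈ 4.75 L/s

Cap-side area A_cap = π/4 × (222 mm)² = 38710 mm^2
Rod-side annular area A_ann = π/4 × (222² − 136²) = 24180 mm^2
Piston speed v = Q_in/A_cap; rod-end outflow Q_out = v × A_ann = Q_in × A_ann/A_cap.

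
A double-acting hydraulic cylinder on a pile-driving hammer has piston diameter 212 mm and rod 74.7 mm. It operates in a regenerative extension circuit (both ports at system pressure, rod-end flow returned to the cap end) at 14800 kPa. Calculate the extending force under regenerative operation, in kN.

With equal pressure on both faces, forces on the annular region cancel; the net push is pressure × rod cross-section.
Rod cross-section A_rod = π/4 × (74.7 mm)² = 4383 mm^2
F = P × A_rod

F ≈ 64.9 kN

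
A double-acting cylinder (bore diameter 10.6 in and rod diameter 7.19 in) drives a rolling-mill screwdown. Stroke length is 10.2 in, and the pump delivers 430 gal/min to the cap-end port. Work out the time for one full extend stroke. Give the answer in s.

t ≈ 0.544 s

Cap-side area A_cap = π/4 × (10.6 in)² = 88.25 in^2
Swept volume V = A × L; t = V / Q = A·L / Q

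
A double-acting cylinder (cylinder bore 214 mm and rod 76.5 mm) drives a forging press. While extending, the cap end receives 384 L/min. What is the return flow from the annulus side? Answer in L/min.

Q_out ≈ 335 L/min

Cap-side area A_cap = π/4 × (214 mm)² = 35970 mm^2
Rod-side annular area A_ann = π/4 × (214² − 76.5²) = 31370 mm^2
Piston speed v = Q_in/A_cap; rod-end outflow Q_out = v × A_ann = Q_in × A_ann/A_cap.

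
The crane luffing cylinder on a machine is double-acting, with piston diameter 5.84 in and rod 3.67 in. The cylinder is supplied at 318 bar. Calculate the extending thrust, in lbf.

F ≈ 1.24e5 lbf

Cap-side area A_cap = π/4 × (5.84 in)² = 26.79 in^2
F = P × A_cap = 318 bar × A_cap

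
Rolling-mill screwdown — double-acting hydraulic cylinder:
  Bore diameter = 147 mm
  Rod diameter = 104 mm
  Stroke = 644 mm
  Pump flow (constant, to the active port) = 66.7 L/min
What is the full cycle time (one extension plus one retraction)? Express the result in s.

Cap-side area A_cap = π/4 × (147 mm)² = 16970 mm^2
Rod-side annular area A_ann = π/4 × (147² − 104²) = 8477 mm^2
t_ext = A_cap·L/Q = 9.832 s
t_ret = A_ann·L/Q = 4.911 s
t_cycle = t_ext + t_ret

t ≈ 14.7 s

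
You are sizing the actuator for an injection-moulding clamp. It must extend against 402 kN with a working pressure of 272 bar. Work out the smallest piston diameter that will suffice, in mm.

D ≈ 137 mm

Extension force acts on the full piston face: F = P × (π/4)D².
D = √(4F / (πP)) = √(4 × 402 kN / (π × 272 bar))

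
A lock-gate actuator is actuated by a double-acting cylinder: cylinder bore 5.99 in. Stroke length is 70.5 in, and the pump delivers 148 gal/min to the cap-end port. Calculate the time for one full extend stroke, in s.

Cap-side area A_cap = π/4 × (5.99 in)² = 28.18 in^2
Swept volume V = A × L; t = V / Q = A·L / Q

t ≈ 3.49 s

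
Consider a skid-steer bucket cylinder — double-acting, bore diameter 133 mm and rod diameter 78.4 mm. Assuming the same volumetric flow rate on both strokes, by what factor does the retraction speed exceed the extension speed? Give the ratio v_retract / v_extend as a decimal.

v_ret/v_ext ≈ 1.53

Cap-side area A_cap = π/4 × (133 mm)² = 13890 mm^2
Rod-side annular area A_ann = π/4 × (133² − 78.4²) = 9065 mm^2
For equal Q, v ∝ 1/A, so v_ret/v_ext = A_cap/A_ann.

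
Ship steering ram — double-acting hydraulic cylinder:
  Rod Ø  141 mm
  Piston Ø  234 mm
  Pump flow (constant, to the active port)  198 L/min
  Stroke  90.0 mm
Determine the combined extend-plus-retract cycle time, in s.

Cap-side area A_cap = π/4 × (234 mm)² = 43010 mm^2
Rod-side annular area A_ann = π/4 × (234² − 141²) = 27390 mm^2
t_ext = A_cap·L/Q = 1.173 s
t_ret = A_ann·L/Q = 0.7470 s
t_cycle = t_ext + t_ret

t ≈ 1.92 s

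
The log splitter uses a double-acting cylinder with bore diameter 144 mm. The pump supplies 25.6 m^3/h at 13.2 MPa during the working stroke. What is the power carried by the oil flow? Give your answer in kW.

Hydraulic power = P × Q

W ≈ 93.9 kW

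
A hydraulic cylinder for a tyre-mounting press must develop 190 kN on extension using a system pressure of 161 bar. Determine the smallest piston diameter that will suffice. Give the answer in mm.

Extension force acts on the full piston face: F = P × (π/4)D².
D = √(4F / (πP)) = √(4 × 190 kN / (π × 161 bar))

D ≈ 123 mm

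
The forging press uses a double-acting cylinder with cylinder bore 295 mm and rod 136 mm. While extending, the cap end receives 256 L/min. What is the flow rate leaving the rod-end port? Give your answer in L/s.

Q_out ≈ 3.36 L/s

Cap-side area A_cap = π/4 × (295 mm)² = 68350 mm^2
Rod-side annular area A_ann = π/4 × (295² − 136²) = 53820 mm^2
Piston speed v = Q_in/A_cap; rod-end outflow Q_out = v × A_ann = Q_in × A_ann/A_cap.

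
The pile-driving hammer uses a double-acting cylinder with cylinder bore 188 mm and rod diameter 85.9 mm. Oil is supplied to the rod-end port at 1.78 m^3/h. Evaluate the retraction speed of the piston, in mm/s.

v ≈ 22.5 mm/s

Rod-side annular area A_ann = π/4 × (188² − 85.9²) = 21960 mm^2
Flow into the rod-end port fills the annular volume.
v = Q / A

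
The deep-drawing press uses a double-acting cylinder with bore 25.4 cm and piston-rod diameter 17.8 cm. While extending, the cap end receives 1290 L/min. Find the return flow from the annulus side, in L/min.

Cap-side area A_cap = π/4 × (25.4 cm)² = 506.7 cm^2
Rod-side annular area A_ann = π/4 × (25.4² − 17.8²) = 257.9 cm^2
Piston speed v = Q_in/A_cap; rod-end outflow Q_out = v × A_ann = Q_in × A_ann/A_cap.

Q_out ≈ 656 L/min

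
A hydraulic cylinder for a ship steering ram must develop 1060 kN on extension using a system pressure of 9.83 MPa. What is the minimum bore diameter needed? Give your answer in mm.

D ≈ 371 mm

Extension force acts on the full piston face: F = P × (π/4)D².
D = √(4F / (πP)) = √(4 × 1060 kN / (π × 9.83 MPa))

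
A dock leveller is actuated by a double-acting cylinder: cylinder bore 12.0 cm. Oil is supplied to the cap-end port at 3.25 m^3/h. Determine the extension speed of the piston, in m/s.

v ≈ 0.0798 m/s

Cap-side area A_cap = π/4 × (12.0 cm)² = 113.1 cm^2
v = Q / A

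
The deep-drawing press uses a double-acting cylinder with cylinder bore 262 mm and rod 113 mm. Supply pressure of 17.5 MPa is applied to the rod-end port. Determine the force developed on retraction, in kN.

F ≈ 768 kN

Rod-side annular area A_ann = π/4 × (262² − 113²) = 43880 mm^2
On retraction the pressure acts on the annular area (bore minus rod).
F = P × A_ann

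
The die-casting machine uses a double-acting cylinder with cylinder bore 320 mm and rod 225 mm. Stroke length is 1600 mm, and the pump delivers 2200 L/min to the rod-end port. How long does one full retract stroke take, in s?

t ≈ 1.77 s

Rod-side annular area A_ann = π/4 × (320² − 225²) = 40660 mm^2
Swept volume V = A × L; t = V / Q = A·L / Q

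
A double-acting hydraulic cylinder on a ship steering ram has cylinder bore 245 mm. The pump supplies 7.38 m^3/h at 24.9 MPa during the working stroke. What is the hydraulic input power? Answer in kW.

Hydraulic power = P × Q

W ≈ 51.0 kW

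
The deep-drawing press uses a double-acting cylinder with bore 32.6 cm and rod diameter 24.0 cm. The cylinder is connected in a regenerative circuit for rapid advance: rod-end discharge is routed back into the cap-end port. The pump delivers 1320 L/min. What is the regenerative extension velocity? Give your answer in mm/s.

In regeneration the rod-end outflow joins the pump flow into the cap end, so the net volume the pump must supply per unit advance equals the rod cross-section area.
Rod cross-section A_rod = π/4 × (24.0 cm)² = 452.4 cm^2
v = Q_pump / A_rod

v ≈ 486 mm/s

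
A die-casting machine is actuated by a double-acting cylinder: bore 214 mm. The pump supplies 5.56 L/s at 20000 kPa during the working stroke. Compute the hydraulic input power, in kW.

Hydraulic power = P × Q

W ≈ 111 kW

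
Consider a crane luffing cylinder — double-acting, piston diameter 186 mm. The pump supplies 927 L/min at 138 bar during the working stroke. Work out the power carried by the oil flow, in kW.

W ≈ 213 kW

Hydraulic power = P × Q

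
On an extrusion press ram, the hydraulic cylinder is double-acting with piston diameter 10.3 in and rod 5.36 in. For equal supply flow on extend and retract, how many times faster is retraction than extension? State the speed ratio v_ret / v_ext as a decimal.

Cap-side area A_cap = π/4 × (10.3 in)² = 83.32 in^2
Rod-side annular area A_ann = π/4 × (10.3² − 5.36²) = 60.76 in^2
For equal Q, v ∝ 1/A, so v_ret/v_ext = A_cap/A_ann.

v_ret/v_ext ≈ 1.37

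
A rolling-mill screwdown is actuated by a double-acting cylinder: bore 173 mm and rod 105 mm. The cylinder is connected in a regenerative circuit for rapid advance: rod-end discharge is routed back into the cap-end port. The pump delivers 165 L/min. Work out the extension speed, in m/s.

v ≈ 0.318 m/s

In regeneration the rod-end outflow joins the pump flow into the cap end, so the net volume the pump must supply per unit advance equals the rod cross-section area.
Rod cross-section A_rod = π/4 × (105 mm)² = 8659 mm^2
v = Q_pump / A_rod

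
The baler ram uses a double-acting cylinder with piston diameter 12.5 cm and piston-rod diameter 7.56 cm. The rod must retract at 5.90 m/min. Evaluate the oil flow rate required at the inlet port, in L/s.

Rod-side annular area A_ann = π/4 × (12.5² − 7.56²) = 77.83 cm^2
Q = A × v

Q ≈ 0.765 L/s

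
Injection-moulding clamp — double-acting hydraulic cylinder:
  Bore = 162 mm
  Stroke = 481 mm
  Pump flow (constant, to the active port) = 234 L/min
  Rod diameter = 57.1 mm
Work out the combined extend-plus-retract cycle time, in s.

t ≈ 4.77 s

Cap-side area A_cap = π/4 × (162 mm)² = 20610 mm^2
Rod-side annular area A_ann = π/4 × (162² − 57.1²) = 18050 mm^2
t_ext = A_cap·L/Q = 2.542 s
t_ret = A_ann·L/Q = 2.226 s
t_cycle = t_ext + t_ret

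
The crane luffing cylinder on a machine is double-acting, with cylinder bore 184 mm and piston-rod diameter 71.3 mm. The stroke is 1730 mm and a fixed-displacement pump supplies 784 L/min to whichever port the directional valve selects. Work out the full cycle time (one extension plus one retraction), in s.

Cap-side area A_cap = π/4 × (184 mm)² = 26590 mm^2
Rod-side annular area A_ann = π/4 × (184² − 71.3²) = 22600 mm^2
t_ext = A_cap·L/Q = 3.521 s
t_ret = A_ann·L/Q = 2.992 s
t_cycle = t_ext + t_ret

t ≈ 6.51 s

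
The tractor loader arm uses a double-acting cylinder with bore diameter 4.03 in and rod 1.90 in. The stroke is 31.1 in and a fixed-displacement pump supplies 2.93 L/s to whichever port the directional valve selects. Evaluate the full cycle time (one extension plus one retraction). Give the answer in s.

Cap-side area A_cap = π/4 × (4.03 in)² = 12.76 in^2
Rod-side annular area A_ann = π/4 × (4.03² − 1.90²) = 9.920 in^2
t_ext = A_cap·L/Q = 2.219 s
t_ret = A_ann·L/Q = 1.726 s
t_cycle = t_ext + t_ret

t ≈ 3.94 s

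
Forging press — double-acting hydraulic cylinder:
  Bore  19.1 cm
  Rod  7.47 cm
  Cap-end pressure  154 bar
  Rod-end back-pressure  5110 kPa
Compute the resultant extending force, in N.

F ≈ 3.17e5 N

Cap-side area A_cap = π/4 × (19.1 cm)² = 286.5 cm^2
Rod-side annular area A_ann = π/4 × (19.1² − 7.47²) = 242.7 cm^2
Net thrust = P_cap·A_cap − P_rod·A_ann = 4.412e5 N − 1.240e5 N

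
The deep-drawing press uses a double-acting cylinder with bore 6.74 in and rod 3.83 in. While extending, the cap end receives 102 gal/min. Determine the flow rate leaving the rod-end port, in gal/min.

Q_out ≈ 69.1 gal/min

Cap-side area A_cap = π/4 × (6.74 in)² = 35.68 in^2
Rod-side annular area A_ann = π/4 × (6.74² − 3.83²) = 24.16 in^2
Piston speed v = Q_in/A_cap; rod-end outflow Q_out = v × A_ann = Q_in × A_ann/A_cap.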